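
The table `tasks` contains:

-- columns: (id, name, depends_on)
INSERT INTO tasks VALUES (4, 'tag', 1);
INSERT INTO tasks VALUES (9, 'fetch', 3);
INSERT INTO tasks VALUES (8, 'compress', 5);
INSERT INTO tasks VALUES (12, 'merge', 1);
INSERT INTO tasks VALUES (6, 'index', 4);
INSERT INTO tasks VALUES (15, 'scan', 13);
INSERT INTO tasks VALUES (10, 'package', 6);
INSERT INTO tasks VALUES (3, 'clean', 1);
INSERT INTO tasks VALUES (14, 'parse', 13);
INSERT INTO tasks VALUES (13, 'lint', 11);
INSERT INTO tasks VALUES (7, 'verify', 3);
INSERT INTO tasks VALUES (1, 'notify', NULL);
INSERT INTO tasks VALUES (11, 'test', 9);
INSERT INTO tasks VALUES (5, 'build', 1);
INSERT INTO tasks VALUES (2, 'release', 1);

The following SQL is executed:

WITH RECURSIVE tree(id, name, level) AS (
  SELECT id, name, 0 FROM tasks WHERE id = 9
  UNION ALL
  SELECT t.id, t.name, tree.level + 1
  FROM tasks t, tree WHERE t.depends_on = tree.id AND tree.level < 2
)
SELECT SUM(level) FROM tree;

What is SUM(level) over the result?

Base: id=9 (fetch) at level 0.
Iteration 1: rows with depends_on in {9} -> test (id 11, level 1).
Iteration 2: rows with depends_on in {11} -> lint (id 13, level 2).
Iteration 3: level < 2 fails for all current rows; recursion stops.
SUM(level) = 0 + 1 + 2 = 3.

3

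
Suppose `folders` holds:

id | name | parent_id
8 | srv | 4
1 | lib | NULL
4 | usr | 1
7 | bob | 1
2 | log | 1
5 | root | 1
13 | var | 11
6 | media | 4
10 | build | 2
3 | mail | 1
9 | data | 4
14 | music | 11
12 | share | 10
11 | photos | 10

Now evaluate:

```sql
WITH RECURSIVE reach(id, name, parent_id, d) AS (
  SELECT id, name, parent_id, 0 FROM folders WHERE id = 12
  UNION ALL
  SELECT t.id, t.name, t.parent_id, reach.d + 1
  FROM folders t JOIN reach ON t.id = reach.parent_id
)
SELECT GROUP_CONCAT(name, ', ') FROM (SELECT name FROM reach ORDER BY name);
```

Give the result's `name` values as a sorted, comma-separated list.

Base: id=12 (share), parent_id=10, d 0.
Iteration 1: join on id=10 -> build (id 10, parent_id=2, d 1).
Iteration 2: join on id=2 -> log (id 2, parent_id=1, d 2).
Iteration 3: join on id=1 -> lib (id 1, parent_id=NULL, d 3).
Iteration 4: parent_id is NULL; no match; recursion stops.

build, lib, log, share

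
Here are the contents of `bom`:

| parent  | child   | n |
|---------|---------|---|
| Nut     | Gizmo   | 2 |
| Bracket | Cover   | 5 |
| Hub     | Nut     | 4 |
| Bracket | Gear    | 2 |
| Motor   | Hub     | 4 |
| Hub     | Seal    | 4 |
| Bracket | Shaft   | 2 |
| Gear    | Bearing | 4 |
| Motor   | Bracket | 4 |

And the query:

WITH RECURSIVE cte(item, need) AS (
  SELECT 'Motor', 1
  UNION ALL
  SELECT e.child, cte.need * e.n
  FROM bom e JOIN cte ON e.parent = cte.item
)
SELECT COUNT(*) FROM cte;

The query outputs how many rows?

10

Base: (Motor, need=1).
Iteration 1: components of {Motor} -> Bracket = 1*4 = 4, Hub = 1*4 = 4.
Iteration 2: components of {Bracket,Hub} -> Cover = 4*5 = 20, Gear = 4*2 = 8, Nut = 4*4 = 16, Seal = 4*4 = 16, Shaft = 4*2 = 8.
Iteration 3: components of {Cover,Gear,Nut,Seal,Shaft} -> Bearing = 8*4 = 32, Gizmo = 16*2 = 32.
Iteration 4: no further components; recursion stops.
Total rows emitted: 10.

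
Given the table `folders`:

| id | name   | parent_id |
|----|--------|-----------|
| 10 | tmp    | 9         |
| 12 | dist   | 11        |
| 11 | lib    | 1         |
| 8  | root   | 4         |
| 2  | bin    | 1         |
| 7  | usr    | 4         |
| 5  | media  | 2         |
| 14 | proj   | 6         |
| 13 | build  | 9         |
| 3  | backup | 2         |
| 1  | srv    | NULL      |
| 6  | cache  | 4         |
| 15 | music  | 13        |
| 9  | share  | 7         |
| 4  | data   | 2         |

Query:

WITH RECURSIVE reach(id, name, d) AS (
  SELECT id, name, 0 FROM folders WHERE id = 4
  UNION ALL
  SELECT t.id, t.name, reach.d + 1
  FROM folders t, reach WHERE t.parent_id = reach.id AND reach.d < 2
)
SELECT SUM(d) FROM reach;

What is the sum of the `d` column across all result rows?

Base: id=4 (data) at d 0.
Iteration 1: rows with parent_id in {4} -> cache (id 6, d 1), usr (id 7, d 1), root (id 8, d 1).
Iteration 2: rows with parent_id in {6,7,8} -> share (id 9, d 2), proj (id 14, d 2).
Iteration 3: d < 2 fails for all current rows; recursion stops.
SUM(d) = 0 + 1 + 1 + 1 + 2 + 2 = 7.

7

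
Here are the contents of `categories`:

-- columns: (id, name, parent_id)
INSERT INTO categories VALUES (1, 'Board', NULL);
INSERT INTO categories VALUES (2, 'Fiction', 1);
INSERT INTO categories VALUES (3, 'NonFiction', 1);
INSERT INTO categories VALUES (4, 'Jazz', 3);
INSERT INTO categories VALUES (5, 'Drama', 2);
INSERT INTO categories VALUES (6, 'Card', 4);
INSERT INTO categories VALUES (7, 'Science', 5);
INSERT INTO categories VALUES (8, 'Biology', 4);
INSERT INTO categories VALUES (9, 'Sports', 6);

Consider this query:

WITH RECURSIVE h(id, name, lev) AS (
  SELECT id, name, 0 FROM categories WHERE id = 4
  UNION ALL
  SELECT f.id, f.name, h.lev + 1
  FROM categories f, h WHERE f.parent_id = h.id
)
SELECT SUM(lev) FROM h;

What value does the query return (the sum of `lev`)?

Base: id=4 (Jazz) at lev 0.
Iteration 1: rows with parent_id in {4} -> Card (id 6, lev 1), Biology (id 8, lev 1).
Iteration 2: rows with parent_id in {6,8} -> Sports (id 9, lev 2).
Iteration 3: no rows with parent_id in {9}; recursion stops.
SUM(lev) = 0 + 1 + 1 + 2 = 4.

4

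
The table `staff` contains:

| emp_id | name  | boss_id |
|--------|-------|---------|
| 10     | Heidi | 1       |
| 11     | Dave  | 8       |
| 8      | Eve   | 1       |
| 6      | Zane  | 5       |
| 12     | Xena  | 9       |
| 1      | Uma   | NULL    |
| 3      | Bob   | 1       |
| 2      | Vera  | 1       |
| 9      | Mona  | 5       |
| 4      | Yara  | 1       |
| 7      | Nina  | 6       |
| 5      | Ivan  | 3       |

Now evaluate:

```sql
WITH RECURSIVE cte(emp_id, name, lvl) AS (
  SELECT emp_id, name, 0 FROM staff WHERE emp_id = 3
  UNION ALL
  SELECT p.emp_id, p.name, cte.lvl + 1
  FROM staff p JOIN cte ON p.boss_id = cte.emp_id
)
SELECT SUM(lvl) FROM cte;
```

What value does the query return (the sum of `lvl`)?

Base: emp_id=3 (Bob) at lvl 0.
Iteration 1: rows with boss_id in {3} -> Ivan (id 5, lvl 1).
Iteration 2: rows with boss_id in {5} -> Zane (id 6, lvl 2), Mona (id 9, lvl 2).
Iteration 3: rows with boss_id in {6,9} -> Nina (id 7, lvl 3), Xena (id 12, lvl 3).
Iteration 4: no rows with boss_id in {7,12}; recursion stops.
SUM(lvl) = 0 + 1 + 2 + 2 + 3 + 3 = 11.

11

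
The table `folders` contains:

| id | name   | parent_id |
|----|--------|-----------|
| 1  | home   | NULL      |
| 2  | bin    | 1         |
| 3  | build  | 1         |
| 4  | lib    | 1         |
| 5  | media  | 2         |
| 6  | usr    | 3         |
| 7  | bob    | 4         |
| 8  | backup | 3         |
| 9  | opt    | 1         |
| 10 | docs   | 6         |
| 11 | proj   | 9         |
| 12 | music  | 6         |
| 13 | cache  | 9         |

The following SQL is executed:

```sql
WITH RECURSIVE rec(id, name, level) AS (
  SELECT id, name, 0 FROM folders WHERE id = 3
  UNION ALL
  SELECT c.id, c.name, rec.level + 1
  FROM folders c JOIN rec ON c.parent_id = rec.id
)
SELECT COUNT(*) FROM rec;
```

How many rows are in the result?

5

Base: id=3 (build) at level 0.
Iteration 1: rows with parent_id in {3} -> usr (id 6, level 1), backup (id 8, level 1).
Iteration 2: rows with parent_id in {6,8} -> docs (id 10, level 2), music (id 12, level 2).
Iteration 3: no rows with parent_id in {10,12}; recursion stops.
Total rows emitted: 5.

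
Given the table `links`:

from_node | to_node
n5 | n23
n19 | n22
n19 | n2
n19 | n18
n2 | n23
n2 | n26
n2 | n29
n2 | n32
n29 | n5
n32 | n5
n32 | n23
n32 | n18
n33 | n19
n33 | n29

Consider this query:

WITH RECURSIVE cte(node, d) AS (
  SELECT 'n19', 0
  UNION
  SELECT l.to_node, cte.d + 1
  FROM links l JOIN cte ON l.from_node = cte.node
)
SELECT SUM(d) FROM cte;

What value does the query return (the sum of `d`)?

Base: (n19, d=0).
Iteration 1: edges from {n19} -> (n18, d=1), (n2, d=1), (n22, d=1).
Iteration 2: edges from {n18,n2,n22} -> (n23, d=2), (n26, d=2), (n29, d=2), (n32, d=2).
Iteration 3: edges from {n23,n26,n29,n32} -> (n18, d=3), (n23, d=3), (n5, d=3). [UNION drops 1 duplicate row(s)]
Iteration 4: edges from {n18,n23,n5} -> (n23, d=4).
Iteration 5: no outgoing edges from {n23}; recursion stops.
SUM(d) = 0 + 1 + 1 + 1 + 2 + 2 + 2 + 2 + 3 + 3 + 3 + 4 = 24.

24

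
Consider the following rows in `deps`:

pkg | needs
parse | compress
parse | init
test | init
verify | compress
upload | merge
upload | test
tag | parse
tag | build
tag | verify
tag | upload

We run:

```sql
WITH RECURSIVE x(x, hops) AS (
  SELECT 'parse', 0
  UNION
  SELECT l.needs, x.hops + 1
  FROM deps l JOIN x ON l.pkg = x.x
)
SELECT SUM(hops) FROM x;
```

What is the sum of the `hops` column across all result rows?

2

Base: (parse, hops=0).
Iteration 1: edges from {parse} -> (compress, hops=1), (init, hops=1).
Iteration 2: no outgoing edges from {compress,init}; recursion stops.
SUM(hops) = 0 + 1 + 1 = 2.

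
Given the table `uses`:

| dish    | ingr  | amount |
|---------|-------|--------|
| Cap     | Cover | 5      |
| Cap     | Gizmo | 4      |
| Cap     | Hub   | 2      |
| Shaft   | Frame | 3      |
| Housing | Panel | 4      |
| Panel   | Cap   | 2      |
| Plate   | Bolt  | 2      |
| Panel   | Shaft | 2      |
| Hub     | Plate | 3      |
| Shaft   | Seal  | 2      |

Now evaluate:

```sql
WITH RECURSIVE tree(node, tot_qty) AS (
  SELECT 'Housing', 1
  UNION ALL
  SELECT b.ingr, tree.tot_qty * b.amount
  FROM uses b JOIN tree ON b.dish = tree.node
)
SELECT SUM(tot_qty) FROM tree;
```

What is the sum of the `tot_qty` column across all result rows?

Base: (Housing, tot_qty=1).
Iteration 1: components of {Housing} -> Panel = 1*4 = 4.
Iteration 2: components of {Panel} -> Cap = 4*2 = 8, Shaft = 4*2 = 8.
Iteration 3: components of {Cap,Shaft} -> Cover = 8*5 = 40, Frame = 8*3 = 24, Gizmo = 8*4 = 32, Hub = 8*2 = 16, Seal = 8*2 = 16.
Iteration 4: components of {Cover,Frame,Gizmo,Hub,Seal} -> Plate = 16*3 = 48.
Iteration 5: components of {Plate} -> Bolt = 48*2 = 96.
Iteration 6: no further components; recursion stops.
SUM(tot_qty) = 1 + 4 + 8 + 8 + 32 + 40 + 16 + 16 + 24 + 48 + 96 = 293.

293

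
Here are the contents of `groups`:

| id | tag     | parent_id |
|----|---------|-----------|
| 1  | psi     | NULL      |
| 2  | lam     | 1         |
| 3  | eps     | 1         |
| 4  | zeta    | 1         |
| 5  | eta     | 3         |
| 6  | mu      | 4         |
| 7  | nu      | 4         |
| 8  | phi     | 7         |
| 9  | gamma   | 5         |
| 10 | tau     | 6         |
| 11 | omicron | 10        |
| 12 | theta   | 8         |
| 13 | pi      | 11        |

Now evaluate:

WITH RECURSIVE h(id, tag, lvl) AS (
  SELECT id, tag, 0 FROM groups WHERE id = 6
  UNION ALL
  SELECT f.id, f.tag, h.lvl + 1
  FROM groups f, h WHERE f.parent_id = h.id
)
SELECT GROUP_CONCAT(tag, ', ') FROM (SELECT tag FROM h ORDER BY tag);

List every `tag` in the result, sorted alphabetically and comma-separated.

Base: id=6 (mu) at lvl 0.
Iteration 1: rows with parent_id in {6} -> tau (id 10, lvl 1).
Iteration 2: rows with parent_id in {10} -> omicron (id 11, lvl 2).
Iteration 3: rows with parent_id in {11} -> pi (id 13, lvl 3).
Iteration 4: no rows with parent_id in {13}; recursion stops.

mu, omicron, pi, tau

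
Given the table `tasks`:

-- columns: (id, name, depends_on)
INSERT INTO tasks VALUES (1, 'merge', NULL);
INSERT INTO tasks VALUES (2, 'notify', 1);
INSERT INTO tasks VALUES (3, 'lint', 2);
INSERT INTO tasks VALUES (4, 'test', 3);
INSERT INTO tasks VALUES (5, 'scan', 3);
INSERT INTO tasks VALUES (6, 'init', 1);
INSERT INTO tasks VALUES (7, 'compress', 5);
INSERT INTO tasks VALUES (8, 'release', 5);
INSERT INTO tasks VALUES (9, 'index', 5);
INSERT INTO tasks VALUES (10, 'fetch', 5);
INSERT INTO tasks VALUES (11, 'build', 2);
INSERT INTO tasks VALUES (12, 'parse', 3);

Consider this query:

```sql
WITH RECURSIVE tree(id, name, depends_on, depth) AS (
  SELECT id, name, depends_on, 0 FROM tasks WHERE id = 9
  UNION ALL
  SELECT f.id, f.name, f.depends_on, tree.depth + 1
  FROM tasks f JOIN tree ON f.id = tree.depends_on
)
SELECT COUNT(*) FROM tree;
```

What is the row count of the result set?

Base: id=9 (index), depends_on=5, depth 0.
Iteration 1: join on id=5 -> scan (id 5, depends_on=3, depth 1).
Iteration 2: join on id=3 -> lint (id 3, depends_on=2, depth 2).
Iteration 3: join on id=2 -> notify (id 2, depends_on=1, depth 3).
Iteration 4: join on id=1 -> merge (id 1, depends_on=NULL, depth 4).
Iteration 5: depends_on is NULL; no match; recursion stops.
Total rows emitted: 5.

5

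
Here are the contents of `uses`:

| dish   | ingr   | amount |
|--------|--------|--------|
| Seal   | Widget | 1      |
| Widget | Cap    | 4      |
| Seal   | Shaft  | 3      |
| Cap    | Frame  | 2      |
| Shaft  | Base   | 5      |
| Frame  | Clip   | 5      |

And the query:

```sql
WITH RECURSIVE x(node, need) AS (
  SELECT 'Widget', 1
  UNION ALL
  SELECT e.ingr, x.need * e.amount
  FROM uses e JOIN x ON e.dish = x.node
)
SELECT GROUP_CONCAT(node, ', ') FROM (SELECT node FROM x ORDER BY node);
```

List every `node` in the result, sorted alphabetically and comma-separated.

Base: (Widget, need=1).
Iteration 1: components of {Widget} -> Cap = 1*4 = 4.
Iteration 2: components of {Cap} -> Frame = 4*2 = 8.
Iteration 3: components of {Frame} -> Clip = 8*5 = 40.
Iteration 4: no further components; recursion stops.

Cap, Clip, Frame, Widget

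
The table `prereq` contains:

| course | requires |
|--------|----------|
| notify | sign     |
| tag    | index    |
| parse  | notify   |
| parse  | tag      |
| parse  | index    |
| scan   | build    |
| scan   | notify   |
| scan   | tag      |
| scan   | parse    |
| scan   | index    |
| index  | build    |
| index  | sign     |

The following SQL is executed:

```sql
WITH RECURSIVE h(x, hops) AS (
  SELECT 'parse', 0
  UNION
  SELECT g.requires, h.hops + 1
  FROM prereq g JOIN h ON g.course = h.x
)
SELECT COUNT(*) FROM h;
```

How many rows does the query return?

Base: (parse, hops=0).
Iteration 1: edges from {parse} -> (index, hops=1), (notify, hops=1), (tag, hops=1).
Iteration 2: edges from {index,notify,tag} -> (build, hops=2), (index, hops=2), (sign, hops=2). [UNION drops 1 duplicate row(s)]
Iteration 3: edges from {build,index,sign} -> (build, hops=3), (sign, hops=3).
Iteration 4: no outgoing edges from {build,sign}; recursion stops.
Total rows emitted: 9.

9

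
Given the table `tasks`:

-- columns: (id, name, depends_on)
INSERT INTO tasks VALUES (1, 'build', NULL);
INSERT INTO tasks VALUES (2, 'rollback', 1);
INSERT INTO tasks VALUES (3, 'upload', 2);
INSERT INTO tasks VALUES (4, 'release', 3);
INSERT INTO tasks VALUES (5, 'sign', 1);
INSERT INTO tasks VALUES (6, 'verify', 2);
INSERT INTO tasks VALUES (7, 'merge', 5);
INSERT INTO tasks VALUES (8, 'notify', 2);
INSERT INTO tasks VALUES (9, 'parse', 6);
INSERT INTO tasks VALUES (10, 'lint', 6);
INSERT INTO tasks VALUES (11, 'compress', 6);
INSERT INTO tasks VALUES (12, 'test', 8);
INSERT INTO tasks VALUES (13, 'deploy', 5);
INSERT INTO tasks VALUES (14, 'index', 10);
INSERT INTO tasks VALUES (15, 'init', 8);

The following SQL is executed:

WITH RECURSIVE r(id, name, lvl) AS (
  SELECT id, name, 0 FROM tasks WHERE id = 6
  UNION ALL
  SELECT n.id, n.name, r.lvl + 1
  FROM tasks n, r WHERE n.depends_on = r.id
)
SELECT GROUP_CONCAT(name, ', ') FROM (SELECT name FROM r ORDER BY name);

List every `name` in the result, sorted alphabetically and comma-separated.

compress, index, lint, parse, verify

Base: id=6 (verify) at lvl 0.
Iteration 1: rows with depends_on in {6} -> parse (id 9, lvl 1), lint (id 10, lvl 1), compress (id 11, lvl 1).
Iteration 2: rows with depends_on in {9,10,11} -> index (id 14, lvl 2).
Iteration 3: no rows with depends_on in {14}; recursion stops.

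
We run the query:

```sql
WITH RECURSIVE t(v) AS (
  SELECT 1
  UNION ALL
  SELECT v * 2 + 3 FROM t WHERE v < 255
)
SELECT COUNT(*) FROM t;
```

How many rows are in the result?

8

Base: v=1.
Iteration 1: 1 < 255 holds -> v = 1 * 2 + 3 = 5.
Iteration 2: 5 < 255 holds -> v = 5 * 2 + 3 = 13.
Iteration 3: 13 < 255 holds -> v = 13 * 2 + 3 = 29.
Iteration 4: 29 < 255 holds -> v = 29 * 2 + 3 = 61.
Iteration 5: 61 < 255 holds -> v = 61 * 2 + 3 = 125.
Iteration 6: 125 < 255 holds -> v = 125 * 2 + 3 = 253.
Iteration 7: 253 < 255 holds -> v = 253 * 2 + 3 = 509.
Iteration 8: 509 < 255 fails; recursion stops.
Total rows emitted: 8.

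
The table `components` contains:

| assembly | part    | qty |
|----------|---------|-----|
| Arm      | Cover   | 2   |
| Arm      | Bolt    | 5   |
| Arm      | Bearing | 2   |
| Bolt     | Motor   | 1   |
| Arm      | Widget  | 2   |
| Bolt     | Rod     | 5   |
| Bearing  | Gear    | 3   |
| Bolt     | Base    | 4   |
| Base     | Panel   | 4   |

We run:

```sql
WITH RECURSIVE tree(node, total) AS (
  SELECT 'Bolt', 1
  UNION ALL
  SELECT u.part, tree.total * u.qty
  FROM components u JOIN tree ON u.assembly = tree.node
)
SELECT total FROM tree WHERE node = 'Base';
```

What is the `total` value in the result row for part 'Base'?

4

Base: (Bolt, total=1).
Iteration 1: components of {Bolt} -> Base = 1*4 = 4, Motor = 1*1 = 1, Rod = 1*5 = 5.
Iteration 2: components of {Base,Motor,Rod} -> Panel = 4*4 = 16.
Iteration 3: no further components; recursion stops.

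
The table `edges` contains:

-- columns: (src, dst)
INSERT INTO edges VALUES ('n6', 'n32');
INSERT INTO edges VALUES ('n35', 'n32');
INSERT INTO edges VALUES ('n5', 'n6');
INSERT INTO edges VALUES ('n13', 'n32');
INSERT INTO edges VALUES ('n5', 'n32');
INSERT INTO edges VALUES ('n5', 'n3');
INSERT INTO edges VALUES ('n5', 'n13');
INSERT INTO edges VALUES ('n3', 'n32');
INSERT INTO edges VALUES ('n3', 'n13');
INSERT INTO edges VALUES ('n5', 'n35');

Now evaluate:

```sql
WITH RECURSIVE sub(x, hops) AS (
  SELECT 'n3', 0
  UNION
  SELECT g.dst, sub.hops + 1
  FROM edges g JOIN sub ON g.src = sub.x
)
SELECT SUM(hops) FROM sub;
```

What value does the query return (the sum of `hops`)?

4

Base: (n3, hops=0).
Iteration 1: edges from {n3} -> (n13, hops=1), (n32, hops=1).
Iteration 2: edges from {n13,n32} -> (n32, hops=2).
Iteration 3: no outgoing edges from {n32}; recursion stops.
SUM(hops) = 0 + 1 + 1 + 2 = 4.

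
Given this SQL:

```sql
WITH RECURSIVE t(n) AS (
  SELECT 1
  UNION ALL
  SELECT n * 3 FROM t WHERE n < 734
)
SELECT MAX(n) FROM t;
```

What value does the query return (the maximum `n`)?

Base: n=1.
Iteration 1: 1 < 734 holds -> n = 1 * 3 = 3.
Iteration 2: 3 < 734 holds -> n = 3 * 3 = 9.
Iteration 3: 9 < 734 holds -> n = 9 * 3 = 27.
Iteration 4: 27 < 734 holds -> n = 27 * 3 = 81.
Iteration 5: 81 < 734 holds -> n = 81 * 3 = 243.
Iteration 6: 243 < 734 holds -> n = 243 * 3 = 729.
Iteration 7: 729 < 734 holds -> n = 729 * 3 = 2187.
Iteration 8: 2187 < 734 fails; recursion stops.
n values: 1, 3, 9, 27, 81, 243, 729, 2187; the maximum is 2187.

2187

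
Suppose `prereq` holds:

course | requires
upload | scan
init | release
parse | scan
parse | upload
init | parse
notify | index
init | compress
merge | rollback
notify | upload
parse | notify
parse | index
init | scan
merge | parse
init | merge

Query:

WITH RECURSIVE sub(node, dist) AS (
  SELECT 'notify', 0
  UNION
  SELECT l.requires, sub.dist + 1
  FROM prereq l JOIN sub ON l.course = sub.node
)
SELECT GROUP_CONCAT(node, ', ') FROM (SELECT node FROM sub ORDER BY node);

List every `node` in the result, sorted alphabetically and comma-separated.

index, notify, scan, upload

Base: (notify, dist=0).
Iteration 1: edges from {notify} -> (index, dist=1), (upload, dist=1).
Iteration 2: edges from {index,upload} -> (scan, dist=2).
Iteration 3: no outgoing edges from {scan}; recursion stops.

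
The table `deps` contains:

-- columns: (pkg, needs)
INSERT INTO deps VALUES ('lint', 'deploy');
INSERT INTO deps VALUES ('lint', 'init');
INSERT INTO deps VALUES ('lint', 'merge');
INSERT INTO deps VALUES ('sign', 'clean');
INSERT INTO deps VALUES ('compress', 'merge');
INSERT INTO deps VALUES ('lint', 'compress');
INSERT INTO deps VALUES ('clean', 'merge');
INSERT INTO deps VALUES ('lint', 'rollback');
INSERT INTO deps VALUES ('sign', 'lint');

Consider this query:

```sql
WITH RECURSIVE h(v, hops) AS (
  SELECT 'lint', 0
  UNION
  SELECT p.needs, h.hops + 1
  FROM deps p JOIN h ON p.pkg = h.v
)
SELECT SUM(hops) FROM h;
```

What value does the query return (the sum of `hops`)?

7

Base: (lint, hops=0).
Iteration 1: edges from {lint} -> (compress, hops=1), (deploy, hops=1), (init, hops=1), (merge, hops=1), (rollback, hops=1).
Iteration 2: edges from {compress,deploy,init,merge,rollback} -> (merge, hops=2).
Iteration 3: no outgoing edges from {merge}; recursion stops.
SUM(hops) = 0 + 1 + 1 + 1 + 1 + 1 + 2 = 7.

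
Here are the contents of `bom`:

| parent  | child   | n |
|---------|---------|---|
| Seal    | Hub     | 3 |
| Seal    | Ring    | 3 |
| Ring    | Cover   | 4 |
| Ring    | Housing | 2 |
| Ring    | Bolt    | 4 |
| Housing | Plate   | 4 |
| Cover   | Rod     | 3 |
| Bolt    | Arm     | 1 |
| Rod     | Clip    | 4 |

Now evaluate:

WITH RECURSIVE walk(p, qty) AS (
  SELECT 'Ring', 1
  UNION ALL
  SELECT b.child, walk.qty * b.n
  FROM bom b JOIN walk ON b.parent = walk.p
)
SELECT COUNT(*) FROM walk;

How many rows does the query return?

Base: (Ring, qty=1).
Iteration 1: components of {Ring} -> Bolt = 1*4 = 4, Cover = 1*4 = 4, Housing = 1*2 = 2.
Iteration 2: components of {Bolt,Cover,Housing} -> Arm = 4*1 = 4, Plate = 2*4 = 8, Rod = 4*3 = 12.
Iteration 3: components of {Arm,Plate,Rod} -> Clip = 12*4 = 48.
Iteration 4: no further components; recursion stops.
Total rows emitted: 8.

8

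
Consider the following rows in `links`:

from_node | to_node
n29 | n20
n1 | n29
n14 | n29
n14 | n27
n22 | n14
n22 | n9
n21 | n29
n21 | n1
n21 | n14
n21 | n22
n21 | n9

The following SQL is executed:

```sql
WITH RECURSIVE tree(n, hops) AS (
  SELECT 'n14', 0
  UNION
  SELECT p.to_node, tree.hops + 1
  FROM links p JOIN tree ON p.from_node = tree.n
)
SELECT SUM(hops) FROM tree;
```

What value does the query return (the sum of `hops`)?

4

Base: (n14, hops=0).
Iteration 1: edges from {n14} -> (n27, hops=1), (n29, hops=1).
Iteration 2: edges from {n27,n29} -> (n20, hops=2).
Iteration 3: no outgoing edges from {n20}; recursion stops.
SUM(hops) = 0 + 1 + 1 + 2 = 4.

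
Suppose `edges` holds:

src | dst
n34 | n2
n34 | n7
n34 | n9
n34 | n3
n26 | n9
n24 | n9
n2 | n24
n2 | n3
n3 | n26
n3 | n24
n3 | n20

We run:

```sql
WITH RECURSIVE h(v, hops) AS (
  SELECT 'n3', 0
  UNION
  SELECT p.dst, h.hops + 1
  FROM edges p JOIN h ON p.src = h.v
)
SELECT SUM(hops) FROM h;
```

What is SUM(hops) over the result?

5

Base: (n3, hops=0).
Iteration 1: edges from {n3} -> (n20, hops=1), (n24, hops=1), (n26, hops=1).
Iteration 2: edges from {n20,n24,n26} -> (n9, hops=2). [UNION drops 1 duplicate row(s)]
Iteration 3: no outgoing edges from {n9}; recursion stops.
SUM(hops) = 0 + 1 + 1 + 1 + 2 = 5.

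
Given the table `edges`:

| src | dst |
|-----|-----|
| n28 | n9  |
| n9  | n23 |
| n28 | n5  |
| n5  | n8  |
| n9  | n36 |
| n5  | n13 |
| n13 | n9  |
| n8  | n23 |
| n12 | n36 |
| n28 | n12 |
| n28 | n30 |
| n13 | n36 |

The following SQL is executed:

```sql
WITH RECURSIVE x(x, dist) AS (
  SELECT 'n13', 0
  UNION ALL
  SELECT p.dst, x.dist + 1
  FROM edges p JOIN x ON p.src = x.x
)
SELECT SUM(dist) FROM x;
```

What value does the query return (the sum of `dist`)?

6

Base: (n13, dist=0).
Iteration 1: edges from {n13} -> (n36, dist=1), (n9, dist=1).
Iteration 2: edges from {n36,n9} -> (n23, dist=2), (n36, dist=2).
Iteration 3: no outgoing edges from {n23,n36}; recursion stops.
SUM(dist) = 0 + 1 + 1 + 2 + 2 = 6.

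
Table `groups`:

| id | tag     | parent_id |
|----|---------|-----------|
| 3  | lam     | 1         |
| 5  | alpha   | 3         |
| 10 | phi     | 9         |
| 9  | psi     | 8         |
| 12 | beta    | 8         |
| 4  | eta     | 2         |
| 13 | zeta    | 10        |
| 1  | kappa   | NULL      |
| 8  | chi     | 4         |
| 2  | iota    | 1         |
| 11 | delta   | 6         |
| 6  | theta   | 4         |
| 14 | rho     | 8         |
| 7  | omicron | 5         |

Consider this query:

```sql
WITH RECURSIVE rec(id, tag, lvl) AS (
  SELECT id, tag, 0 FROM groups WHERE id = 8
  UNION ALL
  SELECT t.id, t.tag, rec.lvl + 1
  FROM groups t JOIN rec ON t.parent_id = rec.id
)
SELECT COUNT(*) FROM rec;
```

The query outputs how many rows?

6

Base: id=8 (chi) at lvl 0.
Iteration 1: rows with parent_id in {8} -> psi (id 9, lvl 1), beta (id 12, lvl 1), rho (id 14, lvl 1).
Iteration 2: rows with parent_id in {9,12,14} -> phi (id 10, lvl 2).
Iteration 3: rows with parent_id in {10} -> zeta (id 13, lvl 3).
Iteration 4: no rows with parent_id in {13}; recursion stops.
Total rows emitted: 6.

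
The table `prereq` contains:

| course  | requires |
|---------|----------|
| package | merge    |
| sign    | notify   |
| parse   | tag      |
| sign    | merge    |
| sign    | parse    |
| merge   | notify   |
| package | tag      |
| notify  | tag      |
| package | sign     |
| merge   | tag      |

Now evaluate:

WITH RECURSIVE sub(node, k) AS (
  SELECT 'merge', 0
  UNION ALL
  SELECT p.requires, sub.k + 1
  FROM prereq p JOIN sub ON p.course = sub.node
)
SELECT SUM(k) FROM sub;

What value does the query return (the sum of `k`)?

4

Base: (merge, k=0).
Iteration 1: edges from {merge} -> (notify, k=1), (tag, k=1).
Iteration 2: edges from {notify,tag} -> (tag, k=2).
Iteration 3: no outgoing edges from {tag}; recursion stops.
SUM(k) = 0 + 1 + 1 + 2 = 4.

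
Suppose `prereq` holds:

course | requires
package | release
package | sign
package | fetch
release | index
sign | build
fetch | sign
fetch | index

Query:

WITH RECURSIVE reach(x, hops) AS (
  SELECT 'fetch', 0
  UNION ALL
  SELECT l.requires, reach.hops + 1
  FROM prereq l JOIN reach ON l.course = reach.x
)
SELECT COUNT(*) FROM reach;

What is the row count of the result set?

Base: (fetch, hops=0).
Iteration 1: edges from {fetch} -> (index, hops=1), (sign, hops=1).
Iteration 2: edges from {index,sign} -> (build, hops=2).
Iteration 3: no outgoing edges from {build}; recursion stops.
Total rows emitted: 4.

4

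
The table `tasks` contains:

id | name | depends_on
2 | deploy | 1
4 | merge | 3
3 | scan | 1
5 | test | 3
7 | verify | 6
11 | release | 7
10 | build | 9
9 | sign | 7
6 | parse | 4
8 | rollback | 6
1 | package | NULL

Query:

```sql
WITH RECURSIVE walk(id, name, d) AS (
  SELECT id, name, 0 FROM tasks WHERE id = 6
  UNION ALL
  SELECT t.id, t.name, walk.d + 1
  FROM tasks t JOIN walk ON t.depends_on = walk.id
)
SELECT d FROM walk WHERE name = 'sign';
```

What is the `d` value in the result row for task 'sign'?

Base: id=6 (parse) at d 0.
Iteration 1: rows with depends_on in {6} -> verify (id 7, d 1), rollback (id 8, d 1).
Iteration 2: rows with depends_on in {7,8} -> sign (id 9, d 2), release (id 11, d 2).
Iteration 3: rows with depends_on in {9,11} -> build (id 10, d 3).
Iteration 4: no rows with depends_on in {10}; recursion stops.

2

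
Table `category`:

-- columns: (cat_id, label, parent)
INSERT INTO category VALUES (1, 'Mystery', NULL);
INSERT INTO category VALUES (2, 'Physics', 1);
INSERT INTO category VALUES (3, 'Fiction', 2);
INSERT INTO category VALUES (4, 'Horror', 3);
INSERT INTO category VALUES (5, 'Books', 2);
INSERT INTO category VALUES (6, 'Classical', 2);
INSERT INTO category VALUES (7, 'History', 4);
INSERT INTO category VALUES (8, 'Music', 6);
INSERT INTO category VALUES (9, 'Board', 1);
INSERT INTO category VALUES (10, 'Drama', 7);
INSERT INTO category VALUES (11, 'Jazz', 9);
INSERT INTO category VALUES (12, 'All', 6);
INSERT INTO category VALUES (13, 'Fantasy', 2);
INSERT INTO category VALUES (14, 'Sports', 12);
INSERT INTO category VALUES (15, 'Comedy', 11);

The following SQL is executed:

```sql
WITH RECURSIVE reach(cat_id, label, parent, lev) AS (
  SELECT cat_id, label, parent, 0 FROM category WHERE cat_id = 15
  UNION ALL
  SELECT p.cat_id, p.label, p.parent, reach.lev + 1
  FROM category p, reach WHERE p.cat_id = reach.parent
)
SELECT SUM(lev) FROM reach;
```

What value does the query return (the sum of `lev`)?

6

Base: cat_id=15 (Comedy), parent=11, lev 0.
Iteration 1: join on cat_id=11 -> Jazz (id 11, parent=9, lev 1).
Iteration 2: join on cat_id=9 -> Board (id 9, parent=1, lev 2).
Iteration 3: join on cat_id=1 -> Mystery (id 1, parent=NULL, lev 3).
Iteration 4: parent is NULL; no match; recursion stops.
SUM(lev) = 0 + 1 + 2 + 3 = 6.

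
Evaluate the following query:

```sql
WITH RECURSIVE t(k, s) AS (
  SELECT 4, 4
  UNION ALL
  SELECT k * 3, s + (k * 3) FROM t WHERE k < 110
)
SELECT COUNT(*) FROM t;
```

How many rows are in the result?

Base: k=4, s=4.
Iteration 1: 4 < 110 holds -> k = 4 * 3 = 12, s = 4 + 12 = 16.
Iteration 2: 12 < 110 holds -> k = 12 * 3 = 36, s = 16 + 36 = 52.
Iteration 3: 36 < 110 holds -> k = 36 * 3 = 108, s = 52 + 108 = 160.
Iteration 4: 108 < 110 holds -> k = 108 * 3 = 324, s = 160 + 324 = 484.
Iteration 5: 324 < 110 fails; recursion stops.
Total rows emitted: 5.

5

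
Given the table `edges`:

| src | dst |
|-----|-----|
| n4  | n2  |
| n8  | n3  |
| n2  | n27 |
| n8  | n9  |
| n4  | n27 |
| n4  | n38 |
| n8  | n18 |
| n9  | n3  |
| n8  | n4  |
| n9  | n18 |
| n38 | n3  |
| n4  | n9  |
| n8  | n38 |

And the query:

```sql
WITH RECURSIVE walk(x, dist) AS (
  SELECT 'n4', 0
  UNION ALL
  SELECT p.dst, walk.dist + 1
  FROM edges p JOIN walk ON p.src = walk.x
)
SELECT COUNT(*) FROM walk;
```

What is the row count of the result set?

9

Base: (n4, dist=0).
Iteration 1: edges from {n4} -> (n2, dist=1), (n27, dist=1), (n38, dist=1), (n9, dist=1).
Iteration 2: edges from {n2,n27,n38,n9} -> (n18, dist=2), (n27, dist=2), (n3, dist=2) x2. [UNION ALL keeps all 4 new rows, including repeats]
Iteration 3: no outgoing edges from {n18,n27,n3}; recursion stops.
Total rows emitted: 9.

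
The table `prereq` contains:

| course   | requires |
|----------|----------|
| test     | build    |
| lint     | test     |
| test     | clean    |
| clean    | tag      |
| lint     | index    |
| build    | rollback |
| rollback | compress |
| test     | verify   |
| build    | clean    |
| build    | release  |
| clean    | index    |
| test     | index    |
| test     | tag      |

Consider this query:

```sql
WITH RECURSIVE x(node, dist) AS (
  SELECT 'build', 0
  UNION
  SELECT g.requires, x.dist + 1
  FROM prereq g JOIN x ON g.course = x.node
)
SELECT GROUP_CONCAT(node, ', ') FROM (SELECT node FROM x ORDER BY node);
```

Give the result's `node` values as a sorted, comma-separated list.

build, clean, compress, index, release, rollback, tag

Base: (build, dist=0).
Iteration 1: edges from {build} -> (clean, dist=1), (release, dist=1), (rollback, dist=1).
Iteration 2: edges from {clean,release,rollback} -> (compress, dist=2), (index, dist=2), (tag, dist=2).
Iteration 3: no outgoing edges from {compress,index,tag}; recursion stops.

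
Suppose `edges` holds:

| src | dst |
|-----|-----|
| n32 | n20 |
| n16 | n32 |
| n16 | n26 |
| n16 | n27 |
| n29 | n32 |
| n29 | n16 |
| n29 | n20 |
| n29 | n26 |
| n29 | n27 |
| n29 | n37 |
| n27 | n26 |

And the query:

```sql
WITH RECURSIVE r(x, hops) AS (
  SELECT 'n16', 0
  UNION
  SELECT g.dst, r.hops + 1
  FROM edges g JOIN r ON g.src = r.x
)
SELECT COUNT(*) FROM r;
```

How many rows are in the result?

Base: (n16, hops=0).
Iteration 1: edges from {n16} -> (n26, hops=1), (n27, hops=1), (n32, hops=1).
Iteration 2: edges from {n26,n27,n32} -> (n20, hops=2), (n26, hops=2).
Iteration 3: no outgoing edges from {n20,n26}; recursion stops.
Total rows emitted: 6.

6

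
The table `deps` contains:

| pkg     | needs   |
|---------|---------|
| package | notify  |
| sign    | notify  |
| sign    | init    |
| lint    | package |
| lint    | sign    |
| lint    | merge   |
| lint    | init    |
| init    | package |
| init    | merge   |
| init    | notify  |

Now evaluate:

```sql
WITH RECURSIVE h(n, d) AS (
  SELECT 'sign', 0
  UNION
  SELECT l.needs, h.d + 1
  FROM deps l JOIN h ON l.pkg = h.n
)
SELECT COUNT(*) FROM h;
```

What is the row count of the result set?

Base: (sign, d=0).
Iteration 1: edges from {sign} -> (init, d=1), (notify, d=1).
Iteration 2: edges from {init,notify} -> (merge, d=2), (notify, d=2), (package, d=2).
Iteration 3: edges from {merge,notify,package} -> (notify, d=3).
Iteration 4: no outgoing edges from {notify}; recursion stops.
Total rows emitted: 7.

7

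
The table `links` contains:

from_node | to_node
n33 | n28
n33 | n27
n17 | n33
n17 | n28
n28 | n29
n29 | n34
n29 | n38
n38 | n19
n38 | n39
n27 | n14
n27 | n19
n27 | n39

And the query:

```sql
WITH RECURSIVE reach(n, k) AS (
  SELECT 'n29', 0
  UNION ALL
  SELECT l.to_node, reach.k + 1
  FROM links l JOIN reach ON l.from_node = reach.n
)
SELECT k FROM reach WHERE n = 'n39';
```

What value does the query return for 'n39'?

Base: (n29, k=0).
Iteration 1: edges from {n29} -> (n34, k=1), (n38, k=1).
Iteration 2: edges from {n34,n38} -> (n19, k=2), (n39, k=2).
Iteration 3: no outgoing edges from {n19,n39}; recursion stops.

2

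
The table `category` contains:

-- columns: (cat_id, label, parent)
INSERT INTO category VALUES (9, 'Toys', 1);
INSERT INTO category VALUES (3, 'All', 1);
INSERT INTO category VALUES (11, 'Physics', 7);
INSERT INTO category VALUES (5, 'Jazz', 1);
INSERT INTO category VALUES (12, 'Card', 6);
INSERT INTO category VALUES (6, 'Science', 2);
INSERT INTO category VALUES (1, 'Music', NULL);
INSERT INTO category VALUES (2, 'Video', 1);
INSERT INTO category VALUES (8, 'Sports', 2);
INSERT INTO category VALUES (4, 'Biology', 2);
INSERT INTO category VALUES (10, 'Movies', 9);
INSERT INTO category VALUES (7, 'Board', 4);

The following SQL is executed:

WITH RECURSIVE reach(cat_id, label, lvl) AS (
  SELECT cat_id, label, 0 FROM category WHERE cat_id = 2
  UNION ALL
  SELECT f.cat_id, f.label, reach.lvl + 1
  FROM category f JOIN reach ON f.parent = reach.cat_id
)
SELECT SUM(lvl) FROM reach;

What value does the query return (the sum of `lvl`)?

Base: cat_id=2 (Video) at lvl 0.
Iteration 1: rows with parent in {2} -> Biology (id 4, lvl 1), Science (id 6, lvl 1), Sports (id 8, lvl 1).
Iteration 2: rows with parent in {4,6,8} -> Board (id 7, lvl 2), Card (id 12, lvl 2).
Iteration 3: rows with parent in {7,12} -> Physics (id 11, lvl 3).
Iteration 4: no rows with parent in {11}; recursion stops.
SUM(lvl) = 0 + 1 + 1 + 1 + 2 + 2 + 3 = 10.

10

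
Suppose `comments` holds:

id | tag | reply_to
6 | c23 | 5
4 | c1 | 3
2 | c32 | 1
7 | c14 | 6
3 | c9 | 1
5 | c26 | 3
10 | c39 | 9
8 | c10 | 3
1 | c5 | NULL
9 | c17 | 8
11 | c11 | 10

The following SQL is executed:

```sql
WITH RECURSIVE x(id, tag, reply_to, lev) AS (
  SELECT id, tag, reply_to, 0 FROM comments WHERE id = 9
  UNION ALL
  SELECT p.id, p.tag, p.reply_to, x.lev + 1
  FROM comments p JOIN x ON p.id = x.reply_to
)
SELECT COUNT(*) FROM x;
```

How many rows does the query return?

4

Base: id=9 (c17), reply_to=8, lev 0.
Iteration 1: join on id=8 -> c10 (id 8, reply_to=3, lev 1).
Iteration 2: join on id=3 -> c9 (id 3, reply_to=1, lev 2).
Iteration 3: join on id=1 -> c5 (id 1, reply_to=NULL, lev 3).
Iteration 4: reply_to is NULL; no match; recursion stops.
Total rows emitted: 4.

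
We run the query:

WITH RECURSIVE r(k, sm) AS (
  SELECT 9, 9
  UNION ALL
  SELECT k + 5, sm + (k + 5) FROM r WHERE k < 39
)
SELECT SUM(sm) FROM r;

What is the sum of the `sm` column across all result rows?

532

Base: k=9, sm=9.
Iteration 1: 9 < 39 holds -> k = 9 + 5 = 14, sm = 9 + 14 = 23.
Iteration 2: 14 < 39 holds -> k = 14 + 5 = 19, sm = 23 + 19 = 42.
Iteration 3: 19 < 39 holds -> k = 19 + 5 = 24, sm = 42 + 24 = 66.
Iteration 4: 24 < 39 holds -> k = 24 + 5 = 29, sm = 66 + 29 = 95.
Iteration 5: 29 < 39 holds -> k = 29 + 5 = 34, sm = 95 + 34 = 129.
Iteration 6: 34 < 39 holds -> k = 34 + 5 = 39, sm = 129 + 39 = 168.
Iteration 7: 39 < 39 fails; recursion stops.
SUM(sm) = 9 + 23 + 42 + 66 + 95 + 129 + 168 = 532.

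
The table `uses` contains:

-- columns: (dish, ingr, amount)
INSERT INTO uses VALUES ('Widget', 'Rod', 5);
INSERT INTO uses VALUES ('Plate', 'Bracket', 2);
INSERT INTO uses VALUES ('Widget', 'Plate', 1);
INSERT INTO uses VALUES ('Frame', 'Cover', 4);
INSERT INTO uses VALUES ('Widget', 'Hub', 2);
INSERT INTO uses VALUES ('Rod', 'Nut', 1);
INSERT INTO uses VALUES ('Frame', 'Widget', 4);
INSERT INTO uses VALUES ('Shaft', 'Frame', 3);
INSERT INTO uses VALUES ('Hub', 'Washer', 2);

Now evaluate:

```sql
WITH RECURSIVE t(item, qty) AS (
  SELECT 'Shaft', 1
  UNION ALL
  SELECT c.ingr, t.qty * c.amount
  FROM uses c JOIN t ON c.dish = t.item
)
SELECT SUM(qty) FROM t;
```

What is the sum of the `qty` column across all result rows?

Base: (Shaft, qty=1).
Iteration 1: components of {Shaft} -> Frame = 1*3 = 3.
Iteration 2: components of {Frame} -> Cover = 3*4 = 12, Widget = 3*4 = 12.
Iteration 3: components of {Cover,Widget} -> Hub = 12*2 = 24, Plate = 12*1 = 12, Rod = 12*5 = 60.
Iteration 4: components of {Hub,Plate,Rod} -> Bracket = 12*2 = 24, Nut = 60*1 = 60, Washer = 24*2 = 48.
Iteration 5: no further components; recursion stops.
SUM(qty) = 1 + 3 + 12 + 12 + 12 + 24 + 60 + 24 + 48 + 60 = 256.

256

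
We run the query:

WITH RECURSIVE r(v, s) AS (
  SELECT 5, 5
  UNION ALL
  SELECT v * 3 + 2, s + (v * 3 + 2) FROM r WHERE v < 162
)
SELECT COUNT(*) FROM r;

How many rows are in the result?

Base: v=5, s=5.
Iteration 1: 5 < 162 holds -> v = 5 * 3 + 2 = 17, s = 5 + 17 = 22.
Iteration 2: 17 < 162 holds -> v = 17 * 3 + 2 = 53, s = 22 + 53 = 75.
Iteration 3: 53 < 162 holds -> v = 53 * 3 + 2 = 161, s = 75 + 161 = 236.
Iteration 4: 161 < 162 holds -> v = 161 * 3 + 2 = 485, s = 236 + 485 = 721.
Iteration 5: 485 < 162 fails; recursion stops.
Total rows emitted: 5.

5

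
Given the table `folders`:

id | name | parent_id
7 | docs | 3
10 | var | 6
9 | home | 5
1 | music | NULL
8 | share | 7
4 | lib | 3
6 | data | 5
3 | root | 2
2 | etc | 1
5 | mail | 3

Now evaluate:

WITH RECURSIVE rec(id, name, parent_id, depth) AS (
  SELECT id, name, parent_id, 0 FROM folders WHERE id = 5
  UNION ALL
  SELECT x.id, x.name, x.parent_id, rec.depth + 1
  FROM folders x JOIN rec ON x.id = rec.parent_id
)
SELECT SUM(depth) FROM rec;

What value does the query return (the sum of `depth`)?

6

Base: id=5 (mail), parent_id=3, depth 0.
Iteration 1: join on id=3 -> root (id 3, parent_id=2, depth 1).
Iteration 2: join on id=2 -> etc (id 2, parent_id=1, depth 2).
Iteration 3: join on id=1 -> music (id 1, parent_id=NULL, depth 3).
Iteration 4: parent_id is NULL; no match; recursion stops.
SUM(depth) = 0 + 1 + 2 + 3 = 6.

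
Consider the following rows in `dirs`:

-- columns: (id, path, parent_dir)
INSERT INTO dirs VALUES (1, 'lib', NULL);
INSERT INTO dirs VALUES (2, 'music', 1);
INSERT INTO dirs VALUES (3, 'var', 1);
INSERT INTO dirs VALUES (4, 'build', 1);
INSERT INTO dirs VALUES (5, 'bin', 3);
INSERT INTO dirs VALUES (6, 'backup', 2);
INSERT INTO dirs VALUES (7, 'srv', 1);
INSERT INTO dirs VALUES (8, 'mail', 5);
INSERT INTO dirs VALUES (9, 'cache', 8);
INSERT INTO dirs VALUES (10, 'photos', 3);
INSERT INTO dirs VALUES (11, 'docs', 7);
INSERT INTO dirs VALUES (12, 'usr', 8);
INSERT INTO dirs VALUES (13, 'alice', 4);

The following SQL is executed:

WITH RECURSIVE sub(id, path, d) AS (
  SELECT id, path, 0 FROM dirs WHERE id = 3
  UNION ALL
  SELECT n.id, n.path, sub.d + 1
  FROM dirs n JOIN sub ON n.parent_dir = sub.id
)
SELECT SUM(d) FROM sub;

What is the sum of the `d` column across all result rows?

10

Base: id=3 (var) at d 0.
Iteration 1: rows with parent_dir in {3} -> bin (id 5, d 1), photos (id 10, d 1).
Iteration 2: rows with parent_dir in {5,10} -> mail (id 8, d 2).
Iteration 3: rows with parent_dir in {8} -> cache (id 9, d 3), usr (id 12, d 3).
Iteration 4: no rows with parent_dir in {9,12}; recursion stops.
SUM(d) = 0 + 1 + 1 + 2 + 3 + 3 = 10.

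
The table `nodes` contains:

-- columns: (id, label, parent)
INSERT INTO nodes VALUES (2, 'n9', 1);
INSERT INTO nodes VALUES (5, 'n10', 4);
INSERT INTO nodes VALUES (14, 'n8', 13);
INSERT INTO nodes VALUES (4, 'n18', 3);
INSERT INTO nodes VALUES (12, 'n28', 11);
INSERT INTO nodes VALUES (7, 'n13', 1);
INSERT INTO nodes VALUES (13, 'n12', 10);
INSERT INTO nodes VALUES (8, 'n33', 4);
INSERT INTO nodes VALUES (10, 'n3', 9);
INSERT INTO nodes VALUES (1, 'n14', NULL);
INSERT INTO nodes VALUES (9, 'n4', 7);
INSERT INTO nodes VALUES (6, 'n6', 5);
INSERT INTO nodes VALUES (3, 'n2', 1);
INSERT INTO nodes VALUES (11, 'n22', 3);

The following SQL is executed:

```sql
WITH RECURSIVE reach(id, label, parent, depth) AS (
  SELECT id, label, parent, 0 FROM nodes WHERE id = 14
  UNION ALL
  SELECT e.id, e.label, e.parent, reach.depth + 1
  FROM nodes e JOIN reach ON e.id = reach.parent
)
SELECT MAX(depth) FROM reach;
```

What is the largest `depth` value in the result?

5

Base: id=14 (n8), parent=13, depth 0.
Iteration 1: join on id=13 -> n12 (id 13, parent=10, depth 1).
Iteration 2: join on id=10 -> n3 (id 10, parent=9, depth 2).
Iteration 3: join on id=9 -> n4 (id 9, parent=7, depth 3).
Iteration 4: join on id=7 -> n13 (id 7, parent=1, depth 4).
Iteration 5: join on id=1 -> n14 (id 1, parent=NULL, depth 5).
Iteration 6: parent is NULL; no match; recursion stops.
depth values: 0, 1, 2, 3, 4, 5; the maximum is 5.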